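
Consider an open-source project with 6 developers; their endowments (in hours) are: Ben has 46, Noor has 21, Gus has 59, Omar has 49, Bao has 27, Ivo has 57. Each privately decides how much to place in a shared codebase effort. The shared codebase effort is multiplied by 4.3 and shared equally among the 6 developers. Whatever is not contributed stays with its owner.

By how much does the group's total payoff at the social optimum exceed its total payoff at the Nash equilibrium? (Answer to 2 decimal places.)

854.70 hours

The private return per contributed unit is 4.3/6 = 0.7167 < 1 for every player regardless of endowment, so the Nash equilibrium is zero contribution and the group total is Σ E_j = 46 + 21 + 59 + 49 + 27 + 57 = 259.
Each contributed unit returns 4.300 to the group, so the social optimum is full contribution by everyone: group total = 4.300 × 259 = 1113.70.
Efficiency loss = (4.300 − 1) × 259 = 854.70.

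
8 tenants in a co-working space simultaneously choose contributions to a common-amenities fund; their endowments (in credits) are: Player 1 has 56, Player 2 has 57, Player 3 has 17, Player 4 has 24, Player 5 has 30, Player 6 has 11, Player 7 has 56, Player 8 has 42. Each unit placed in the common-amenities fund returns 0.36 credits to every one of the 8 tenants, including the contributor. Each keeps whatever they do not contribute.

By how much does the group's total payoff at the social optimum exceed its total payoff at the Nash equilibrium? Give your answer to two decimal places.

The private return per contributed unit is 0.36 < 1 for everyone, so the Nash equilibrium is zero contribution and the group total is Σ E_j = 56 + 57 + 17 + 24 + 30 + 11 + 56 + 42 = 293.
Each contributed unit returns 2.880 to the group, so the social optimum is full contribution by everyone: group total = 2.880 × 293 = 843.84.
Efficiency loss = (2.880 − 1) × 293 = 550.84.

550.84 credits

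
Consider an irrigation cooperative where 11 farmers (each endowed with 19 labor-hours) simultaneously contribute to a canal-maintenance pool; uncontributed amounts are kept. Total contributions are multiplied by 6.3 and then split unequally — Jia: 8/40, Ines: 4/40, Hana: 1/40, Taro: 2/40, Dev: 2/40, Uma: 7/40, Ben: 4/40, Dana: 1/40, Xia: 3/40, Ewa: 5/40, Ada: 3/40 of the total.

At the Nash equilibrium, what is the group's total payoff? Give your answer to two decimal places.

For player j, contributing a unit is worthwhile iff 6.3 × (j's share) ≥ 1, i.e. iff j's share is at least 0.1587.
The shares above 0.1587 belong to Jia and Uma, contributing 19 each; the remaining 9 contribute 0. Total contributed: 38.
The canal-maintenance pool pays out 6.3 × 38 = 239.40 in total (split across the unequal shares, but the aggregate is all that matters for the group sum).
The 9 free-riders keep 19 each, adding 171. Group total = 171 + 239.40 = 410.40.

410.40 labor-hours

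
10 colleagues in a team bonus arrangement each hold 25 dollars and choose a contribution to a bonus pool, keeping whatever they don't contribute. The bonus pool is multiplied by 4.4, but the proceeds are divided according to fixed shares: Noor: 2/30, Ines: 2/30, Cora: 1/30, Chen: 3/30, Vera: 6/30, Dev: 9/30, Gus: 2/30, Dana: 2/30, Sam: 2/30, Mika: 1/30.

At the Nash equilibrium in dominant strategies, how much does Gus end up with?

32.33 dollars

A player with share s gets back 4.4·s per unit contributed, so full contribution is dominant for anyone with s > 1/4.4 = 0.2273 and zero contribution is dominant for anyone below.
The only share above 0.2273 is Dev's 9/30, contributing 25; the remaining 9 contribute 0. Total contributed: 25.
Gus keeps 25 and receives 4.4 × 25 × 2/30 = 7.33 from the bonus pool, for a payoff of 32.33.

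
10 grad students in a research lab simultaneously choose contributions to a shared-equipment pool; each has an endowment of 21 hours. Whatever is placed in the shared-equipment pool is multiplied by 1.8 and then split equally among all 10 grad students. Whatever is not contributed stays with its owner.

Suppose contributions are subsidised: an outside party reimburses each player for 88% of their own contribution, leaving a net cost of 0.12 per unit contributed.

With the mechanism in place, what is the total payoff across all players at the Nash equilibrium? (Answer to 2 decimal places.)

562.80 hours

The effective private return per unit is now (1.8/10) / 0.12 = 1.5000 > 1, so every player's dominant strategy flips to full contribution.
At the Nash equilibrium everyone contributes 21. Group total payoff = 10 × (21 × 0.88 + 1.8 × 21) = 562.80.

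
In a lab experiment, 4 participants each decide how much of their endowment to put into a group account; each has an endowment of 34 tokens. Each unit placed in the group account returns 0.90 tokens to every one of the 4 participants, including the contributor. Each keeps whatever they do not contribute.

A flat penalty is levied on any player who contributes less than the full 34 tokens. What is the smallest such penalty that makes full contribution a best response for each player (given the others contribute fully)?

Given the others contribute fully, the best deviation is to contribute 0 (any partial contribution still incurs the fine and gives up units whose private return 0.90 is below 1).
Deviating from 34 to 0 saves 34 tokens but forfeits the deviator's share of the drop in the group account: 0.90 × 34 = 30.60.
So the deviation gain is 34 − 30.60 = 3.40, and the fine must be at least 3.40 tokens to wipe it out.

3.40 tokens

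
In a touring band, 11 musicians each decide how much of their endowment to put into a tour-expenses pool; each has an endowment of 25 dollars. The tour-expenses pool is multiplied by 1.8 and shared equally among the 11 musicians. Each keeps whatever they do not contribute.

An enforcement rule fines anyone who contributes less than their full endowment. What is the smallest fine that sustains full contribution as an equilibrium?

Given the others contribute fully, the best deviation is to contribute 0 (any partial contribution still incurs the fine and gives up units whose private return 0.1636 is below 1).
Deviating from 25 to 0 saves 25 dollars but forfeits the deviator's share of the drop in the tour-expenses pool: 1.8/11 × 25 = 4.09.
So the deviation gain is 25 − 4.09 = 20.91, and the fine must be at least 20.91 dollars to wipe it out.

20.91 dollars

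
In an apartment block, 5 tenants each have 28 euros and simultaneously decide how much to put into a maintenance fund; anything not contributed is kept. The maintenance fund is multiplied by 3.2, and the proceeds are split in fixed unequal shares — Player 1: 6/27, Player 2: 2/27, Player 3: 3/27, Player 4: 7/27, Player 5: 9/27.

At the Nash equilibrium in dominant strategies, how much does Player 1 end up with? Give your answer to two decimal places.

47.91 euros

A player with share s gets back 3.2·s per unit contributed, so full contribution is dominant for anyone with s > 1/3.2 = 0.3125 and zero contribution is dominant for anyone below.
Only Player 5 (9/27) clears that bar, contributing 28; the remaining 4 contribute 0. Total contributed: 28.
Player 1 keeps 28 and receives 3.2 × 28 × 6/27 = 19.91 from the maintenance fund, for a payoff of 47.91.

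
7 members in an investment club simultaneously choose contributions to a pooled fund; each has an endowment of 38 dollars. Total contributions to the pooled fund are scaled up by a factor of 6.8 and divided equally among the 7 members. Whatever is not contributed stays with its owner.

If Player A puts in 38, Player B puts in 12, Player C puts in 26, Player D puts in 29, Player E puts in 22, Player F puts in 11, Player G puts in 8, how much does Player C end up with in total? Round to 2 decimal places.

153.83 dollars

Total contributed: 38 + 12 + 26 + 29 + 22 + 11 + 8 = 146.
Each receives 6.8 × 146 / 7 = 141.83 from the pooled fund.
Player C keeps 38 − 26 = 12, so Player C's payoff is 12 + 141.83 = 153.83.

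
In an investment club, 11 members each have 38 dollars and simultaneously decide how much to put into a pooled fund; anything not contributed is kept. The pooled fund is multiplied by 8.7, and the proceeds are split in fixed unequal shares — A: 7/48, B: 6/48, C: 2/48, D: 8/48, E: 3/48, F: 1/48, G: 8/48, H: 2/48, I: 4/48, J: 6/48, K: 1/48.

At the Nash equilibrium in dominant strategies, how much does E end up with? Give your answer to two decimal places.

A player with share s gets back 8.7·s per unit contributed, so full contribution is dominant for anyone with s > 1/8.7 = 0.1149 and zero contribution is dominant for anyone below.
A, B, D, G and J clear that bar, contributing 38 each; the remaining 6 contribute 0. Total contributed: 190.
E keeps 38 and receives 8.7 × 190 × 3/48 = 103.31 from the pooled fund, for a payoff of 141.31.

141.31 dollars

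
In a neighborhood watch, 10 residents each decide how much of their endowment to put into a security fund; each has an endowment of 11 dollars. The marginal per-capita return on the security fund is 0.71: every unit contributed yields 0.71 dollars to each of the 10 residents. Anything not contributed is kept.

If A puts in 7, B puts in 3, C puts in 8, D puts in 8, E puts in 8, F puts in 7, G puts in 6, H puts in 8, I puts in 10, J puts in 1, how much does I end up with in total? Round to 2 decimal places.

Total contributed: 7 + 3 + 8 + 8 + 8 + 7 + 6 + 8 + 10 + 1 = 66.
Each receives 0.71 × 66 = 46.86 from the security fund.
I keeps 11 − 10 = 1, so I's payoff is 1 + 46.86 = 47.86.

47.86 dollars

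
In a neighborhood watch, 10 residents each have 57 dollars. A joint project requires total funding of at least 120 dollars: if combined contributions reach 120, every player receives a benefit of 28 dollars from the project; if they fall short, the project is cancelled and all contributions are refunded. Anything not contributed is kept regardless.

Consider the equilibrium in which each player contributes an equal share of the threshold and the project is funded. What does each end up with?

73 dollars

Equal share of the threshold: 120/10 = 12.
At this profile no one gains by cutting their contribution: any cut drops the total below 120, the project is cancelled, contributions are refunded, and the deviator ends with 57, which is less than 57 − 12 + 28 = 73. Contributing more than 12 just wastes the excess. So contributing exactly 12 is a best response.
Each player's payoff: 57 − 12 + 28 = 73.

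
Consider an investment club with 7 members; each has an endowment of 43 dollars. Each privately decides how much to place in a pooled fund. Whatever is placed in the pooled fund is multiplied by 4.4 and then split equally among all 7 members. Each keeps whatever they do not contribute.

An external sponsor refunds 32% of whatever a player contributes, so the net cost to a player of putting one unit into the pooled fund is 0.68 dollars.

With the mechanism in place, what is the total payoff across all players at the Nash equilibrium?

Even with the mechanism, each unit contributed returns only (4.4/7) / 0.68 = 0.9244 per unit of net cost, so contributing nothing is still dominant.
At the Nash equilibrium no one contributes; group total payoff = 7 × 43 = 301.

301.00 dollars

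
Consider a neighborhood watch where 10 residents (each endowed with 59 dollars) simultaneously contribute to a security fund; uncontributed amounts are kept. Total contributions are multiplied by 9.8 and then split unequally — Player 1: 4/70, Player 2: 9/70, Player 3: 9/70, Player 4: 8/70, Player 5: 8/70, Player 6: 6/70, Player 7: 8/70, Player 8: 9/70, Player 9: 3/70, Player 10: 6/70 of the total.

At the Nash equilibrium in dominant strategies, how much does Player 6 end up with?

Each unit j contributes comes back to j as 9.8 × (j's share), so j prefers to contribute only if that share exceeds 1/9.8 = 0.1020; otherwise keeping the unit dominates.
Player 2, Player 3, Player 4, Player 5, Player 7 and Player 8 clear that bar, contributing 59 each; the remaining 4 contribute 0. Total contributed: 354.
Player 6 keeps 59 and receives 9.8 × 354 × 6/70 = 297.36 from the security fund, for a payoff of 356.36.

356.36 dollars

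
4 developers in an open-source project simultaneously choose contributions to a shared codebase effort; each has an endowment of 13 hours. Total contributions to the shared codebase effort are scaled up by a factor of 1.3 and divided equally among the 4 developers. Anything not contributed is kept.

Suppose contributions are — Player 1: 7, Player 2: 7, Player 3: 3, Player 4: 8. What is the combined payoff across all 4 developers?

59.50 hours

Total contributed: 7 + 7 + 3 + 8 = 25; total kept: 4 × 13 − 25 = 27.
The shared codebase effort pays out 1.3 × 25 = 32.50 in aggregate.
Group total = 27 + 32.50 = 59.50.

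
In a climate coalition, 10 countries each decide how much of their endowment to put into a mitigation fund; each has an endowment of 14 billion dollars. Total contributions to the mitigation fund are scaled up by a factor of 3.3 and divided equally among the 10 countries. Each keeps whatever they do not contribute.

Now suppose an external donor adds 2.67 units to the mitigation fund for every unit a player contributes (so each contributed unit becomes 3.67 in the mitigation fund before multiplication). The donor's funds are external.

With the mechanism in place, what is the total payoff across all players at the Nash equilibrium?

1695.54 billion dollars

Under the mechanism each unit contributed yields 3.3 × 3.67 / 10 = 1.2111 back to its contributor per unit of net cost, which exceeds 1, making full contribution the dominant choice for everyone.
So the Nash equilibrium is full contribution by all 10; the group earns 3.3 × 3.67 × 140 = 1695.54.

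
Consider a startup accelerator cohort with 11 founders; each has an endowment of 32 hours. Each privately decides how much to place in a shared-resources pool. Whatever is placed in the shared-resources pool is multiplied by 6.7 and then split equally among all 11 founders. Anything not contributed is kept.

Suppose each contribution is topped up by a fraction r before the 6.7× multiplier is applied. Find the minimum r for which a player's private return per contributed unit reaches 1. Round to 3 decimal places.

0.642

With matching at rate r, one contributed unit becomes (1 + r) in the shared-resources pool and returns 6.7 × (1 + r) / 11 to the contributor.
Setting this equal to 1: 1 + r = 11/6.7 = 1.6418.
So the minimum matching rate is r = 1.6418 − 1 = 0.642.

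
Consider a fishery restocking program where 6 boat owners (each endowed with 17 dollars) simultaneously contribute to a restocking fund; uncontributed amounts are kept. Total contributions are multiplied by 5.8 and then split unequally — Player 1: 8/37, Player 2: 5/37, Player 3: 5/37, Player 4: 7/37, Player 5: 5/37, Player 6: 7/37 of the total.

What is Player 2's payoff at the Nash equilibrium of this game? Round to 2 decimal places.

For player j, contributing a unit is worthwhile iff 5.8 × (j's share) ≥ 1, i.e. iff j's share is at least 0.1724.
Player 1, Player 4 and Player 6 clear that bar, contributing 17 each; the remaining 3 contribute 0. Total contributed: 51.
Player 2 keeps 17 and receives 5.8 × 51 × 5/37 = 39.97 from the restocking fund, for a payoff of 56.97.

56.97 dollars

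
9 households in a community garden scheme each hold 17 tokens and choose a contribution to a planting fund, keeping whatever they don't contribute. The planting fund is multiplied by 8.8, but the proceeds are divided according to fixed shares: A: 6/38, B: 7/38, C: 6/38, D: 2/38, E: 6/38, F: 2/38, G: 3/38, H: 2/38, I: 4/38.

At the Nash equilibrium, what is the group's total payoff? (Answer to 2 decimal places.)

683.40 tokens

A player with share s gets back 8.8·s per unit contributed, so full contribution is dominant for anyone with s > 1/8.8 = 0.1136 and zero contribution is dominant for anyone below.
A, B, C and E clear that bar, contributing 17 each; the remaining 5 contribute 0. Total contributed: 68.
The planting fund pays out 8.8 × 68 = 598.40 in total (split across the unequal shares, but the aggregate is all that matters for the group sum).
The 5 free-riders keep 17 each, adding 85. Group total = 85 + 598.40 = 683.40.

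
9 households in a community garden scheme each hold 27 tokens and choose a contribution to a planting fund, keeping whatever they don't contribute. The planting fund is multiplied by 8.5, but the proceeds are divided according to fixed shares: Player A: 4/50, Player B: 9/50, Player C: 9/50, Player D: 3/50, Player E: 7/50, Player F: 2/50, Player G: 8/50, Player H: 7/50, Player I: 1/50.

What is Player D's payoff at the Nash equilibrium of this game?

A player with share s gets back 8.5·s per unit contributed, so full contribution is dominant for anyone with s > 1/8.5 = 0.1176 and zero contribution is dominant for anyone below.
Player B, Player C, Player E, Player G and Player H are above the threshold, contributing 27 each; the remaining 4 contribute 0. Total contributed: 135.
Player D keeps 27 and receives 8.5 × 135 × 3/50 = 68.85 from the planting fund, for a payoff of 95.85.

95.85 tokens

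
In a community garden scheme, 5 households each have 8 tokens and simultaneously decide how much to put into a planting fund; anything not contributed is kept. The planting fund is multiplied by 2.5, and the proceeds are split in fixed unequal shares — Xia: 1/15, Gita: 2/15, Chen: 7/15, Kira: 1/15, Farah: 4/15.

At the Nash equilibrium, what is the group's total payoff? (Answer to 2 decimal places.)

52.00 tokens

A player with share s gets back 2.5·s per unit contributed, so full contribution is dominant for anyone with s > 1/2.5 = 0.4000 and zero contribution is dominant for anyone below.
Chen alone (share 7/15) is above the threshold, contributing 8; the remaining 4 contribute 0. Total contributed: 8.
The planting fund pays out 2.5 × 8 = 20.00 in total (split across the unequal shares, but the aggregate is all that matters for the group sum).
The 4 free-riders keep 8 each, adding 32. Group total = 32 + 20.00 = 52.00.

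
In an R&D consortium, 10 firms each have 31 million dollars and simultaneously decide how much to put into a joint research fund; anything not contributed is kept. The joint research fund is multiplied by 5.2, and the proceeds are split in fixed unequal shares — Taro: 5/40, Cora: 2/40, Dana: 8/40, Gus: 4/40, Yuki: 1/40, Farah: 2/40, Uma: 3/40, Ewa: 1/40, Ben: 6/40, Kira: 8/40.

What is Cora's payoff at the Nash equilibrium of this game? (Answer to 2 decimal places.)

Each unit j contributes comes back to j as 5.2 × (j's share), so j prefers to contribute only if that share exceeds 1/5.2 = 0.1923; otherwise keeping the unit dominates.
Dana and Kira clear that bar, contributing 31 each; the remaining 8 contribute 0. Total contributed: 62.
Cora keeps 31 and receives 5.2 × 62 × 2/40 = 16.12 from the joint research fund, for a payoff of 47.12.

47.12 million dollars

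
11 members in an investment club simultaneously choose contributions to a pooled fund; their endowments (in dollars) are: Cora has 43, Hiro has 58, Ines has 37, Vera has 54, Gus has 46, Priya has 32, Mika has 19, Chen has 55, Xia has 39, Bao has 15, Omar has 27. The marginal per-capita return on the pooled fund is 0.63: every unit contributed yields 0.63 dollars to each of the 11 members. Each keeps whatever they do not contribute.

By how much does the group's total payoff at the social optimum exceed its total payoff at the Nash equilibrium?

2520.25 dollars

The private return per contributed unit is 0.63 < 1 for everyone, so the Nash equilibrium is zero contribution and the group total is Σ E_j = 43 + 58 + 37 + 54 + 46 + 32 + 19 + 55 + 39 + 15 + 27 = 425.
Each contributed unit returns 6.930 to the group, so the social optimum is full contribution by everyone: group total = 6.930 × 425 = 2945.25.
Efficiency loss = (6.930 − 1) × 425 = 2520.25.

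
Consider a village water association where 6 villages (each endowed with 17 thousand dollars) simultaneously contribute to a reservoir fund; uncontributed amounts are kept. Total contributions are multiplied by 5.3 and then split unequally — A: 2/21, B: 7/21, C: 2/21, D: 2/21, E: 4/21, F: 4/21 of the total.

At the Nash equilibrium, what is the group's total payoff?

321.30 thousand dollars

Each unit j contributes comes back to j as 5.3 × (j's share), so j prefers to contribute only if that share exceeds 1/5.3 = 0.1887; otherwise keeping the unit dominates.
The shares above 0.1887 belong to B, E and F, contributing 17 each; the remaining 3 contribute 0. Total contributed: 51.
The reservoir fund pays out 5.3 × 51 = 270.30 in total (split across the unequal shares, but the aggregate is all that matters for the group sum).
The 3 free-riders keep 17 each, adding 51. Group total = 51 + 270.30 = 321.30.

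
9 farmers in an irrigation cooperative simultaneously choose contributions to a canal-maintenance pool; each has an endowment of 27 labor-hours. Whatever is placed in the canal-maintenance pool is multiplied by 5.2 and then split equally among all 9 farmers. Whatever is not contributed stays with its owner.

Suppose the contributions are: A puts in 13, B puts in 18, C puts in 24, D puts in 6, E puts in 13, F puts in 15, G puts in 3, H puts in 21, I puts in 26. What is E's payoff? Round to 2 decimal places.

Total contributed: 13 + 18 + 24 + 6 + 13 + 15 + 3 + 21 + 26 = 139.
Each receives 5.2 × 139 / 9 = 80.31 from the canal-maintenance pool.
E keeps 27 − 13 = 14, so E's payoff is 14 + 80.31 = 94.31.

94.31 labor-hours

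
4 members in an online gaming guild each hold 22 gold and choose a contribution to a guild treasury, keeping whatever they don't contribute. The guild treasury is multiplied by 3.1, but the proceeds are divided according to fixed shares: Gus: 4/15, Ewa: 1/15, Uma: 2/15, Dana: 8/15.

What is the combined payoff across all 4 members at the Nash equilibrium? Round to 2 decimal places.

134.20 gold

A player with share s gets back 3.1·s per unit contributed, so full contribution is dominant for anyone with s > 1/3.1 = 0.3226 and zero contribution is dominant for anyone below.
Only Dana (8/15) clears that bar, contributing 22; the remaining 3 contribute 0. Total contributed: 22.
The guild treasury pays out 3.1 × 22 = 68.20 in total (split across the unequal shares, but the aggregate is all that matters for the group sum).
The 3 free-riders keep 22 each, adding 66. Group total = 66 + 68.20 = 134.20.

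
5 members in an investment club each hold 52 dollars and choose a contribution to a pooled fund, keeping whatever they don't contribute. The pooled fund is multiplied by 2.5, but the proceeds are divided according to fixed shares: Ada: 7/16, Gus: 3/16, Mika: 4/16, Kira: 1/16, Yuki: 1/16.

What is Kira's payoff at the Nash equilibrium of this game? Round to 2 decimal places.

60.13 dollars

Player j's private return per contributed unit is 2.5 × (j's share). Contributing is weakly dominant for j when that share is at least 1/2.5 = 0.4000, and contributing 0 is dominant otherwise.
Ada alone (share 7/16) is above the threshold, contributing 52; the remaining 4 contribute 0. Total contributed: 52.
Kira keeps 52 and receives 2.5 × 52 × 1/16 = 8.13 from the pooled fund, for a payoff of 60.13.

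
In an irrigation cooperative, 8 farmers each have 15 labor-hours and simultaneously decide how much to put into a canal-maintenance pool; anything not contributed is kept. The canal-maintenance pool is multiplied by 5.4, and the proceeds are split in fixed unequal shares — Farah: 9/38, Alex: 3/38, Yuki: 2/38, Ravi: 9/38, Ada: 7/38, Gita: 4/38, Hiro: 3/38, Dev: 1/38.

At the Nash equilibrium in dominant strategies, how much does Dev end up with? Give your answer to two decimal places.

A player with share s gets back 5.4·s per unit contributed, so full contribution is dominant for anyone with s > 1/5.4 = 0.1852 and zero contribution is dominant for anyone below.
The shares above 0.1852 belong to Farah and Ravi, contributing 15 each; the remaining 6 contribute 0. Total contributed: 30.
Dev keeps 15 and receives 5.4 × 30 × 1/38 = 4.26 from the canal-maintenance pool, for a payoff of 19.26.

19.26 labor-hours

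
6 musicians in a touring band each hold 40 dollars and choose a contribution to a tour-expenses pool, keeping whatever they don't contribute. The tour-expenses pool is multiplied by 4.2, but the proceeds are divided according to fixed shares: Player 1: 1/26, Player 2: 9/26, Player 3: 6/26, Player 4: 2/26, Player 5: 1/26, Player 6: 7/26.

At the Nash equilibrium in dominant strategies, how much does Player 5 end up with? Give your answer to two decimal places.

A player with share s gets back 4.2·s per unit contributed, so full contribution is dominant for anyone with s > 1/4.2 = 0.2381 and zero contribution is dominant for anyone below.
Player 2 and Player 6 are above the threshold, contributing 40 each; the remaining 4 contribute 0. Total contributed: 80.
Player 5 keeps 40 and receives 4.2 × 80 × 1/26 = 12.92 from the tour-expenses pool, for a payoff of 52.92.

52.92 dollars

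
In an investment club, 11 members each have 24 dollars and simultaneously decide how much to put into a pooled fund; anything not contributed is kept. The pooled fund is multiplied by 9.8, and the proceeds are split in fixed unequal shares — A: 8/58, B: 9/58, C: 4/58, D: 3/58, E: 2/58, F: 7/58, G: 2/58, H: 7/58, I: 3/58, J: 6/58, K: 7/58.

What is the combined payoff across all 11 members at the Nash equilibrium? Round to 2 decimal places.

1531.20 dollars

Player j's private return per contributed unit is 9.8 × (j's share). Contributing is weakly dominant for j when that share is at least 1/9.8 = 0.1020, and contributing 0 is dominant otherwise.
The shares above 0.1020 belong to A, B, F, H, J and K, contributing 24 each; the remaining 5 contribute 0. Total contributed: 144.
The pooled fund pays out 9.8 × 144 = 1411.20 in total (split across the unequal shares, but the aggregate is all that matters for the group sum).
The 5 free-riders keep 24 each, adding 120. Group total = 120 + 1411.20 = 1531.20.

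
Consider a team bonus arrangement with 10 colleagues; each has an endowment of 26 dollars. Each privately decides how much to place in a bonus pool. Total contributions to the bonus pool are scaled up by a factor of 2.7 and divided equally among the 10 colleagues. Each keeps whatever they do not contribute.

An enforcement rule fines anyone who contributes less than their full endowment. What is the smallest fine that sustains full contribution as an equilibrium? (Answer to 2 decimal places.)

Given the others contribute fully, the best deviation is to contribute 0 (any partial contribution still incurs the fine and gives up units whose private return 0.2700 is below 1).
Deviating from 26 to 0 saves 26 dollars but forfeits the deviator's share of the drop in the bonus pool: 2.7/10 × 26 = 7.02.
So the deviation gain is 26 − 7.02 = 18.98, and the fine must be at least 18.98 dollars to wipe it out.

18.98 dollars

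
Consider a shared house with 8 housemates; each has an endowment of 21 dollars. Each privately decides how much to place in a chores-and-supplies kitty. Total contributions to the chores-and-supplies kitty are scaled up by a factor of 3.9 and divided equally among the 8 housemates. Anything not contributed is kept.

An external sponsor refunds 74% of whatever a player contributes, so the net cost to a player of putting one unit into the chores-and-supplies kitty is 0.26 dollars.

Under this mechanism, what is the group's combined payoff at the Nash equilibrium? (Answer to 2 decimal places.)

779.52 dollars

The effective private return per unit is now (3.9/8) / 0.26 = 1.8750 > 1, so every player's dominant strategy flips to full contribution.
At the Nash equilibrium everyone contributes 21. Group total payoff = 8 × (21 × 0.74 + 3.9 × 21) = 779.52.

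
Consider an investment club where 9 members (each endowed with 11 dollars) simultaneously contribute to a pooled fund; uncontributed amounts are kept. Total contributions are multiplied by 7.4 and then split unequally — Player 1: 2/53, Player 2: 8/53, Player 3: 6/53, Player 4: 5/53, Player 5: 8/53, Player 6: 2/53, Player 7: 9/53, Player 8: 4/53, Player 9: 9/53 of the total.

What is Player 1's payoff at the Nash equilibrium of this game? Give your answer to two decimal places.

23.29 dollars

Player j's private return per contributed unit is 7.4 × (j's share). Contributing is weakly dominant for j when that share is at least 1/7.4 = 0.1351, and contributing 0 is dominant otherwise.
Player 2, Player 5, Player 7 and Player 9 clear that bar, contributing 11 each; the remaining 5 contribute 0. Total contributed: 44.
Player 1 keeps 11 and receives 7.4 × 44 × 2/53 = 12.29 from the pooled fund, for a payoff of 23.29.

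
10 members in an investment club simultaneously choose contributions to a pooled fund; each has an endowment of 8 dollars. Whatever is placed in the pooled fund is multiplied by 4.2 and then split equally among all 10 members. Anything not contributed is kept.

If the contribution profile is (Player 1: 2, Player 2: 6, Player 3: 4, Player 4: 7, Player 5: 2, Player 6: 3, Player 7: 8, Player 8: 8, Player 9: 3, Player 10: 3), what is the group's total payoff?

Total contributed: 2 + 6 + 4 + 7 + 2 + 3 + 8 + 8 + 3 + 3 = 46; total kept: 10 × 8 − 46 = 34.
The pooled fund pays out 4.2 × 46 = 193.20 in aggregate.
Group total = 34 + 193.20 = 227.20.

227.20 dollars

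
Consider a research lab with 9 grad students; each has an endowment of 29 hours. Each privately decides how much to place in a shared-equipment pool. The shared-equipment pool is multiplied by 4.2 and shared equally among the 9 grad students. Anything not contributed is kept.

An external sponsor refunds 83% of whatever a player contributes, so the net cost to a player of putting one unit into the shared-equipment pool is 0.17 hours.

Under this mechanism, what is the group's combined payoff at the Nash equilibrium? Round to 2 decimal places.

With the mechanism, a contributed unit returns (4.2/9) / 0.17 = 2.7451 per unit of net cost to the contributor — now above 1 — so contributing fully is weakly dominant for every player.
At the Nash equilibrium everyone contributes 29. Group total payoff = 9 × (29 × 0.83 + 4.2 × 29) = 1312.83.

1312.83 hours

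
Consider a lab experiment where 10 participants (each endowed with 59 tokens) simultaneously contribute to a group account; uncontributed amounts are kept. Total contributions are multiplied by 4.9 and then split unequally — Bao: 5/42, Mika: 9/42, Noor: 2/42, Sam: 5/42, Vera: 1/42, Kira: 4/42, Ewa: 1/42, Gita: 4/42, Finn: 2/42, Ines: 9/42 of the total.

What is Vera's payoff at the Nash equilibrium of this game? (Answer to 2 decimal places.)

72.77 tokens

A player with share s gets back 4.9·s per unit contributed, so full contribution is dominant for anyone with s > 1/4.9 = 0.2041 and zero contribution is dominant for anyone below.
The shares above 0.2041 belong to Mika and Ines, contributing 59 each; the remaining 8 contribute 0. Total contributed: 118.
Vera keeps 59 and receives 4.9 × 118 × 1/42 = 13.77 from the group account, for a payoff of 72.77.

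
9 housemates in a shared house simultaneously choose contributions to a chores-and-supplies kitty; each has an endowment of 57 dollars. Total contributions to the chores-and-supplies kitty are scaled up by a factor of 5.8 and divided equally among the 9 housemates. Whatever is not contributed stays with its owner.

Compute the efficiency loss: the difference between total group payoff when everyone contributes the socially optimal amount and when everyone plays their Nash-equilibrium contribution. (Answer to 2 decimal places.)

2462.40 dollars

Each contributed unit returns 5.8/9 = 0.6444 to its contributor — below 1 — so contributing 0 is dominant for every player. At the Nash equilibrium everyone keeps their 57, and the group total is 9 × 57 = 513.
Each contributed unit returns 5.800 to the group as a whole (0.6444 to each of 9 players), which exceeds 1, so the social optimum is full contribution: group total = 5.800 × 513 = 2975.40.
Efficiency loss = 2975.40 − 513 = 2462.40.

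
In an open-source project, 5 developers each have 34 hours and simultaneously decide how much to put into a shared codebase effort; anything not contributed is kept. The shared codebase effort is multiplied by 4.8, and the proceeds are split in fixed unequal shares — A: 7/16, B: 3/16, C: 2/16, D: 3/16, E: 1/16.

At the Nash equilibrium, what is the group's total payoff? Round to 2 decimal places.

299.20 hours

Each unit j contributes comes back to j as 4.8 × (j's share), so j prefers to contribute only if that share exceeds 1/4.8 = 0.2083; otherwise keeping the unit dominates.
The only share above 0.2083 is A's 7/16, contributing 34; the remaining 4 contribute 0. Total contributed: 34.
The shared codebase effort pays out 4.8 × 34 = 163.20 in total (split across the unequal shares, but the aggregate is all that matters for the group sum).
The 4 free-riders keep 34 each, adding 136. Group total = 136 + 163.20 = 299.20.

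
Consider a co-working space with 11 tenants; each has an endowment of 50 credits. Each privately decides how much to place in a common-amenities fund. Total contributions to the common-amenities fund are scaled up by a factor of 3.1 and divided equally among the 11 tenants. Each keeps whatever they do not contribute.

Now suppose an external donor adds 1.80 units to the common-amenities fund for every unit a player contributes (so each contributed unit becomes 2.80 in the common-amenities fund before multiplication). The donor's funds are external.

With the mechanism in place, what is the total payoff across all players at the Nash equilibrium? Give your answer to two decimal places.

The effective private return is 3.1 × 2.80 / 11 = 0.7891, which is still under 1, so the mechanism doesn't change anyone's dominant strategy: zero contribution.
At the Nash equilibrium no one contributes; group total payoff = 11 × 50 = 550.

550.00 credits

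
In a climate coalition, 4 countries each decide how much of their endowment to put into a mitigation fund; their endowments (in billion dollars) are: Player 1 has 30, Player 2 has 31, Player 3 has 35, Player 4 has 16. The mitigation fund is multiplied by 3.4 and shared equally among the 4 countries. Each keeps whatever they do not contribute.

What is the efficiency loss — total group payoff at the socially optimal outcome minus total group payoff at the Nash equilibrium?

268.80 billion dollars

The private return per contributed unit is 3.4/4 = 0.8500 < 1 for every player regardless of endowment, so the Nash equilibrium is zero contribution and the group total is Σ E_j = 30 + 31 + 35 + 16 = 112.
Each contributed unit returns 3.400 to the group, so the social optimum is full contribution by everyone: group total = 3.400 × 112 = 380.80.
Efficiency loss = (3.400 − 1) × 112 = 268.80.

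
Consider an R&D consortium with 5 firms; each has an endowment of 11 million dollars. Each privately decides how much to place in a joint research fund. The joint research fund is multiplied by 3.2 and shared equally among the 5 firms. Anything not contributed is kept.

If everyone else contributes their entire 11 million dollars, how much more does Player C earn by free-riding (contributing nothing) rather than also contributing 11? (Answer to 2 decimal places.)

3.96 million dollars

Switching from a contribution of 11 to 0 lets Player C keep an extra 11 million dollars, but lowers the joint research fund by 11, which costs Player C their own share of that drop: 3.2/5 × 11 = 7.04.
Net gain = 11 − 7.04 = 3.96. The private return per contributed unit (0.6400) is below 1, so free-riding is indeed the best response regardless of what the others do.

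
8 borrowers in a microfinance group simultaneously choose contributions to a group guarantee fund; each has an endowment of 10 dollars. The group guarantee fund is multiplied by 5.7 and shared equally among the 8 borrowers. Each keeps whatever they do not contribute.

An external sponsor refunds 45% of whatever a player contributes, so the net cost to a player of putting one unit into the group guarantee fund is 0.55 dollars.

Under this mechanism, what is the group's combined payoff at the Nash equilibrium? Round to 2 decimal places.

492.00 dollars

With the mechanism, a contributed unit returns (5.7/8) / 0.55 = 1.2955 per unit of net cost to the contributor — now above 1 — so contributing fully is weakly dominant for every player.
So the Nash equilibrium is full contribution by all 8; the group earns 8 × (10 × 0.45 + 5.7 × 10) = 492.00.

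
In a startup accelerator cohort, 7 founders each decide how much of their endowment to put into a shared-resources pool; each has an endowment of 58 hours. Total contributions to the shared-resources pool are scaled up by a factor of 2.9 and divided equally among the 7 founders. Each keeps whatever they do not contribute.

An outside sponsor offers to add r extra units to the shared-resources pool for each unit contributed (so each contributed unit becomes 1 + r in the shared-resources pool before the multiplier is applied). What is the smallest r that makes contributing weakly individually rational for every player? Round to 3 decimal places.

1.414

With matching at rate r, one contributed unit becomes (1 + r) in the shared-resources pool and returns 2.9 × (1 + r) / 7 to the contributor.
Setting this equal to 1: 1 + r = 7/2.9 = 2.4138.
So the minimum matching rate is r = 2.4138 − 1 = 1.414.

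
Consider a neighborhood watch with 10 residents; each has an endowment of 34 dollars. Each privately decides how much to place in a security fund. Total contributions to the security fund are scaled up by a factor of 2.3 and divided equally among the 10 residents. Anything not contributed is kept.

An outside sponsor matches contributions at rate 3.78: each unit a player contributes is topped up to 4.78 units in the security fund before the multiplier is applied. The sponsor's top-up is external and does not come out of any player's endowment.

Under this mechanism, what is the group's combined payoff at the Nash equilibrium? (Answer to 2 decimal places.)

3737.96 dollars

With the mechanism, a contributed unit returns 2.3 × 4.78 / 10 = 1.0994 per unit of net cost to the contributor — now above 1 — so contributing fully is weakly dominant for every player.
So the Nash equilibrium is full contribution by all 10; the group earns 2.3 × 4.78 × 340 = 3737.96.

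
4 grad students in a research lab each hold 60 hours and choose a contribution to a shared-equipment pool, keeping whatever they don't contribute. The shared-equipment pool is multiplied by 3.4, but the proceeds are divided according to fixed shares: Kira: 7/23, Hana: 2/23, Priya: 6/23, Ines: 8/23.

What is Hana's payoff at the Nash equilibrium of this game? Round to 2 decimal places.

For player j, contributing a unit is worthwhile iff 3.4 × (j's share) ≥ 1, i.e. iff j's share is at least 0.2941.
Kira and Ines clear that bar, contributing 60 each; the remaining 2 contribute 0. Total contributed: 120.
Hana keeps 60 and receives 3.4 × 120 × 2/23 = 35.48 from the shared-equipment pool, for a payoff of 95.48.

95.48 hours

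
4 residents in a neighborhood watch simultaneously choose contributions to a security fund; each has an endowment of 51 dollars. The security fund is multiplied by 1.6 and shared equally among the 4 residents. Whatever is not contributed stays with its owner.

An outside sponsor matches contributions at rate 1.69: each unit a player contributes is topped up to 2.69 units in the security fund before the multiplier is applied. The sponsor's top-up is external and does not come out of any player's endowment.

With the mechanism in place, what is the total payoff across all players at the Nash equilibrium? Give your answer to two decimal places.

Under the mechanism each unit contributed yields 1.6 × 2.69 / 4 = 1.0760 back to its contributor per unit of net cost, which exceeds 1, making full contribution the dominant choice for everyone.
At the Nash equilibrium everyone contributes 51. Group total payoff = 1.6 × 2.69 × 204 = 878.02.

878.02 dollars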